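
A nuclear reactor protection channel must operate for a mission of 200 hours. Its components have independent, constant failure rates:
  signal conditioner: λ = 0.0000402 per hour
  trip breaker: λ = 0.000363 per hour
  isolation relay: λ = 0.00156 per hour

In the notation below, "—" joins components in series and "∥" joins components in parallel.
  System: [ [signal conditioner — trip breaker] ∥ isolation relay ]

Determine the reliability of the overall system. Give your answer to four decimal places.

0.9792

R(signal conditioner) = exp(−0.0000402 × 200) = 0.991992
R(trip breaker) = exp(−0.000363 × 200) = 0.929973
R(isolation relay) = exp(−0.00156 × 200) = 0.731982
Series (signal conditioner and trip breaker): 0.991992 × 0.929973 = 0.922526
Parallel ([0.922526] and isolation relay): 1 − (1 − 0.922526)(1 − 0.731982) = 0.9792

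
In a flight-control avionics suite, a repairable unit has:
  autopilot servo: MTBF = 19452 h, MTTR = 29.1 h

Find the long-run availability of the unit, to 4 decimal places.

A(autopilot servo) = MTBF/(MTBF+MTTR) = 19452/(19452+29.1) = 0.9985

0.9985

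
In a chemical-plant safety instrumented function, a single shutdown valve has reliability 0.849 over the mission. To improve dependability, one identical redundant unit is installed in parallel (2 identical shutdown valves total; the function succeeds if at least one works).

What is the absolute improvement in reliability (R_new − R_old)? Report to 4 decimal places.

0.1282

R_before = 0.849
R_after = 1 − (1 − 0.849)^2 = 0.9772
ΔR = 0.9772 − 0.849 = 0.1282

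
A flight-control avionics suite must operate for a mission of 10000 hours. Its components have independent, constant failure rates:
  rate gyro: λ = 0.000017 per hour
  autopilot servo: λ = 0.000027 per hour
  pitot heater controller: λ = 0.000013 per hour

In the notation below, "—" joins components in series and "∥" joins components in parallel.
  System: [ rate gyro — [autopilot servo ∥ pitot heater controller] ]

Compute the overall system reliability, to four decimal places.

R(rate gyro) = exp(−0.000017 × 10000) = 0.843665
R(autopilot servo) = exp(−0.000027 × 10000) = 0.763379
R(pitot heater controller) = exp(−0.000013 × 10000) = 0.878095
Parallel (autopilot servo and pitot heater controller): 1 − (1 − 0.763379)(1 − 0.878095) = 0.971155
Series (rate gyro and [0.971155]): 0.843665 × 0.971155 = 0.8193

0.8193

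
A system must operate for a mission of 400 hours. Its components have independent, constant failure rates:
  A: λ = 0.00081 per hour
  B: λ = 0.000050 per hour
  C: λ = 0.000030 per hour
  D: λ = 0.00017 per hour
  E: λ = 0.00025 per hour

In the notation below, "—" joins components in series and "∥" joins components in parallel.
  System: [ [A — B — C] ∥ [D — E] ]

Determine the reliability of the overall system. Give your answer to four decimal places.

0.9537

R(A) = exp(−0.00081 × 400) = 0.723250
R(B) = exp(−0.000050 × 400) = 0.980199
R(C) = exp(−0.000030 × 400) = 0.988072
R(D) = exp(−0.00017 × 400) = 0.934260
R(E) = exp(−0.00025 × 400) = 0.904837
Series (A, B, and C): 0.723250 × 0.980199 × 0.988072 = 0.700473
Series (D and E): 0.934260 × 0.904837 = 0.845353
Parallel ([0.700473] and [0.845353]): 1 − (1 − 0.700473)(1 − 0.845353) = 0.9537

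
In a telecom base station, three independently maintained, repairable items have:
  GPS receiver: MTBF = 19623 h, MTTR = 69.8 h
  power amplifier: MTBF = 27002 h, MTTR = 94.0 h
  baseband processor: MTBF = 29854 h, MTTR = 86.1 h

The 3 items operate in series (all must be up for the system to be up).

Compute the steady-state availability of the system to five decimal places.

0.99014

A(GPS receiver) = MTBF/(MTBF+MTTR) = 19623/(19623+69.8) = 0.996456
A(power amplifier) = MTBF/(MTBF+MTTR) = 27002/(27002+94.0) = 0.996531
A(baseband processor) = MTBF/(MTBF+MTTR) = 29854/(29854+86.1) = 0.997124
Series availability: 0.996456 × 0.996531 × 0.997124 = 0.99014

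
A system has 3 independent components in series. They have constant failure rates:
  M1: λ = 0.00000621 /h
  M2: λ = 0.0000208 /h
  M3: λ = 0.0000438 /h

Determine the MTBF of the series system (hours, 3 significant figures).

14100

Series of exponential components: λ_sys = Σ λ_i
λ_sys = 0.00000621 + 0.0000208 + 0.0000438 = 7.0810e-05 /h
MTBF = 1 / λ_sys = 14100 h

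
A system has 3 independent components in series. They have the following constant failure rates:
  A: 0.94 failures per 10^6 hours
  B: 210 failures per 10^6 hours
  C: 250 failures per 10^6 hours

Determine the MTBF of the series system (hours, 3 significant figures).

2170

Series of exponential components: λ_sys = Σ λ_i
λ_sys = 0.00000094 + 0.00021 + 0.00025 = 4.6094e-04 /h
MTBF = 1 / λ_sys = 2170 h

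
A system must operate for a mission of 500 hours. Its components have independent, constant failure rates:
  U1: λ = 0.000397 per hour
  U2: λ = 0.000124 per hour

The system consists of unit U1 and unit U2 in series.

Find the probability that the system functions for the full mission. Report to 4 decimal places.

0.7707

R(U1) = exp(−0.000397 × 500) = 0.819960
R(U2) = exp(−0.000124 × 500) = 0.939883
Series (U1 and U2): 0.819960 × 0.939883 = 0.7707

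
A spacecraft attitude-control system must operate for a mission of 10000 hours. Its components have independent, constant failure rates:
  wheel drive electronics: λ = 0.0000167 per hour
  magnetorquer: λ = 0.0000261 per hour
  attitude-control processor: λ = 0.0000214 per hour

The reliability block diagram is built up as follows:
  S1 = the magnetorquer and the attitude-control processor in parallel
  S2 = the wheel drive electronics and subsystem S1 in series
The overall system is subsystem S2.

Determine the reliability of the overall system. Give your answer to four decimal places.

0.8088

R(wheel drive electronics) = exp(−0.0000167 × 10000) = 0.846200
R(magnetorquer) = exp(−0.0000261 × 10000) = 0.770281
R(attitude-control processor) = exp(−0.0000214 × 10000) = 0.807348
Parallel (magnetorquer and attitude-control processor): 1 − (1 − 0.770281)(1 − 0.807348) = 0.955744
Series (wheel drive electronics and [0.955744]): 0.846200 × 0.955744 = 0.8088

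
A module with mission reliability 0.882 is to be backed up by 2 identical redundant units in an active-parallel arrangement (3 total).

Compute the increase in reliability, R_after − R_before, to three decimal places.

0.116

R_before = 0.882
R_after = 1 − (1 − 0.882)^3 = 0.998
ΔR = 0.998 − 0.882 = 0.116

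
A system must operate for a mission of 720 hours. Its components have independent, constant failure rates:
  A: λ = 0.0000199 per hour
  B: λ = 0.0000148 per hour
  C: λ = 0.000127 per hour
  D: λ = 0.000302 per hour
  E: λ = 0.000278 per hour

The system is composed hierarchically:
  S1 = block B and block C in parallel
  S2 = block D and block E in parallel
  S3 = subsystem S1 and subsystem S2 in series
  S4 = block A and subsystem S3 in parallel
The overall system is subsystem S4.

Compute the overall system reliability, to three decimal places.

R(A) = exp(−0.0000199 × 720) = 0.98577
R(B) = exp(−0.0000148 × 720) = 0.98940
R(C) = exp(−0.000127 × 720) = 0.91262
R(D) = exp(−0.000302 × 720) = 0.80458
R(E) = exp(−0.000278 × 720) = 0.81860
Parallel (B and C): 1 − (1 − 0.98940)(1 − 0.91262) = 0.99907
Parallel (D and E): 1 − (1 − 0.80458)(1 − 0.81860) = 0.96455
Series ([0.99907] and [0.96455]): 0.99907 × 0.96455 = 0.96365
Parallel (A and [0.96365]): 1 − (1 − 0.98577)(1 − 0.96365) = 0.999

0.999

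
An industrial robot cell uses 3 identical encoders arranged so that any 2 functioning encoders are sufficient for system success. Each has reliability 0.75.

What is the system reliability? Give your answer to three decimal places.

R = Σ_{i=2}^{3} C(3,i) p^i (1−p)^{3−i} with p = 0.75
C(3,2)·0.75^2·0.25^1 = 0.42188
C(3,3)·0.75^3·0.25^0 = 0.42188
Sum = 0.844

0.844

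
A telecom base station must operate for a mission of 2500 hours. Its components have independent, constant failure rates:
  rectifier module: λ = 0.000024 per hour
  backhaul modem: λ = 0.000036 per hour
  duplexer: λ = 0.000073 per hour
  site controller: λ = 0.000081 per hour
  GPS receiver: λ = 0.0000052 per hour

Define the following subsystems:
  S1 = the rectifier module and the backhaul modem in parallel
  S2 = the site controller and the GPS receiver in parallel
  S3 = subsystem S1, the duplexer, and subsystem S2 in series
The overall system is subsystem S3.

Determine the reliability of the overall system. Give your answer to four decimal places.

R(rectifier module) = exp(−0.000024 × 2500) = 0.941765
R(backhaul modem) = exp(−0.000036 × 2500) = 0.913931
R(duplexer) = exp(−0.000073 × 2500) = 0.833185
R(site controller) = exp(−0.000081 × 2500) = 0.816686
R(GPS receiver) = exp(−0.0000052 × 2500) = 0.987084
Parallel (rectifier module and backhaul modem): 1 − (1 − 0.941765)(1 − 0.913931) = 0.994988
Parallel (site controller and GPS receiver): 1 − (1 − 0.816686)(1 − 0.987084) = 0.997632
Series ([0.994988], duplexer, and [0.997632]): 0.994988 × 0.833185 × 0.997632 = 0.8270

0.8270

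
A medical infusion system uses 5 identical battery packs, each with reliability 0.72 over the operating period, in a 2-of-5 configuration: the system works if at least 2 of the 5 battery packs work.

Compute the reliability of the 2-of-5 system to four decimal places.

R = Σ_{i=2}^{5} C(5,i) p^i (1−p)^{5−i} with p = 0.72
C(5,2)·0.72^2·0.28^3 = 0.113799
C(5,3)·0.72^3·0.28^2 = 0.292626
C(5,4)·0.72^4·0.28^1 = 0.376234
C(5,5)·0.72^5·0.28^0 = 0.193492
Sum = 0.9762

0.9762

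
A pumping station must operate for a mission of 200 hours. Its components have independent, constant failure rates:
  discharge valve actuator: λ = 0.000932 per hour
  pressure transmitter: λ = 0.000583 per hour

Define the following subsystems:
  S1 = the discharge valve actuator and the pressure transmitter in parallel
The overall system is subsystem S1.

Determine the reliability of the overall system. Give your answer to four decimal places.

R(discharge valve actuator) = exp(−0.000932 × 200) = 0.829942
R(pressure transmitter) = exp(−0.000583 × 200) = 0.889941
Parallel (discharge valve actuator and pressure transmitter): 1 − (1 − 0.829942)(1 − 0.889941) = 0.9813

0.9813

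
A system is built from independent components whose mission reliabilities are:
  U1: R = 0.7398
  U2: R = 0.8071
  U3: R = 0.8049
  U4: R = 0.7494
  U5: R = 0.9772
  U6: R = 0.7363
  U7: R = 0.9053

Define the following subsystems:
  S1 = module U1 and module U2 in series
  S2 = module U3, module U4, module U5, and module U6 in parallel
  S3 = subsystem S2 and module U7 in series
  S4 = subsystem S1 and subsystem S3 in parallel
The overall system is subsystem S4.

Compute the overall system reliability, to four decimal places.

0.9617

Series (U1 and U2): 0.739800 × 0.807100 = 0.597093
Parallel (U3, U4, U5, and U6): 1 − (1 − 0.804900)(1 − 0.749400)(1 − 0.977200)(1 − 0.736300) = 0.999706
Series ([0.999706] and U7): 0.999706 × 0.905300 = 0.905034
Parallel ([0.597093] and [0.905034]): 1 − (1 − 0.597093)(1 − 0.905034) = 0.9617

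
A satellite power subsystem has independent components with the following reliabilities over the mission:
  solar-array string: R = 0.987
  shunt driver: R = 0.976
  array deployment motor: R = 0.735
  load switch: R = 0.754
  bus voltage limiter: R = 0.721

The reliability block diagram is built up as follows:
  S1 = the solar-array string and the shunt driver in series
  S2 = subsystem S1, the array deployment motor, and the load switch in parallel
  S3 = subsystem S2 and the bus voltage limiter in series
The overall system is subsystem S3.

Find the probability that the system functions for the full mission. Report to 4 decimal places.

Series (solar-array string and shunt driver): 0.987000 × 0.976000 = 0.963312
Parallel ([0.963312], array deployment motor, and load switch): 1 − (1 − 0.963312)(1 − 0.735000)(1 − 0.754000) = 0.997608
Series ([0.997608] and bus voltage limiter): 0.997608 × 0.721000 = 0.7193

0.7193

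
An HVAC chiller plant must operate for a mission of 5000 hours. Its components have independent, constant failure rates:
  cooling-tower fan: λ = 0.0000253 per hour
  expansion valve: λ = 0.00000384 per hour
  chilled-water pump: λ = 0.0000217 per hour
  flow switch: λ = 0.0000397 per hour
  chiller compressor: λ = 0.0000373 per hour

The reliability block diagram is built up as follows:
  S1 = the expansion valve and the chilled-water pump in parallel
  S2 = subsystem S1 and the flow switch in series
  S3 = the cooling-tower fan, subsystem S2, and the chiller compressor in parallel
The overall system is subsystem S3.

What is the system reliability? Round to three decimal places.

R(cooling-tower fan) = exp(−0.0000253 × 5000) = 0.88117
R(expansion valve) = exp(−0.00000384 × 5000) = 0.98098
R(chilled-water pump) = exp(−0.0000217 × 5000) = 0.89718
R(flow switch) = exp(−0.0000397 × 5000) = 0.81996
R(chiller compressor) = exp(−0.0000373 × 5000) = 0.82986
Parallel (expansion valve and chilled-water pump): 1 − (1 − 0.98098)(1 − 0.89718) = 0.99804
Series ([0.99804] and flow switch): 0.99804 × 0.81996 = 0.81835
Parallel (cooling-tower fan, [0.81835], and chiller compressor): 1 − (1 − 0.88117)(1 − 0.81835)(1 − 0.82986) = 0.996

0.996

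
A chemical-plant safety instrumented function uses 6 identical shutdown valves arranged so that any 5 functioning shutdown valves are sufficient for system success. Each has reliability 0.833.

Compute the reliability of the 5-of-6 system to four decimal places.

R = Σ_{i=5}^{6} C(6,i) p^i (1−p)^{6−i} with p = 0.833
C(6,5)·0.833^5·0.167^1 = 0.401877
C(6,6)·0.833^6·0.167^0 = 0.334095
Sum = 0.7360

0.7360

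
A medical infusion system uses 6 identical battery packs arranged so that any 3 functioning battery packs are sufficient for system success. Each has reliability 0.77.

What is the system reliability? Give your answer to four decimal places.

0.9720

R = Σ_{i=3}^{6} C(6,i) p^i (1−p)^{6−i} with p = 0.77
C(6,3)·0.77^3·0.23^3 = 0.111093
C(6,4)·0.77^4·0.23^2 = 0.278939
C(6,5)·0.77^5·0.23^1 = 0.373536
C(6,6)·0.77^6·0.23^0 = 0.208422
Sum = 0.9720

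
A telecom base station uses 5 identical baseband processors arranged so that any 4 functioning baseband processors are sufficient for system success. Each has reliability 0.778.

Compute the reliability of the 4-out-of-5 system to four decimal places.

0.6917

R = Σ_{i=4}^{5} C(5,i) p^i (1−p)^{5−i} with p = 0.778
C(5,4)·0.778^4·0.222^1 = 0.406669
C(5,5)·0.778^5·0.222^0 = 0.285035
Sum = 0.6917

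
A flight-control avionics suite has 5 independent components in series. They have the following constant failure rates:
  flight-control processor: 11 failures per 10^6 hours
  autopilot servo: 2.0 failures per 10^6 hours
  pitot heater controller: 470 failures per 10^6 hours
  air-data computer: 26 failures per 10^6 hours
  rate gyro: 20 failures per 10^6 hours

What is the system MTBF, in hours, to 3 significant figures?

Series of exponential components: λ_sys = Σ λ_i
λ_sys = 0.000011 + 0.0000020 + 0.00047 + 0.000026 + 0.000020 = 5.2900e-04 /h
MTBF = 1 / λ_sys = 1890 h

1890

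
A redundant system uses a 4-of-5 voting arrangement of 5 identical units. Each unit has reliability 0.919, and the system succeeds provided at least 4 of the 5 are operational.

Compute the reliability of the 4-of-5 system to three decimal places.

0.944

R = Σ_{i=4}^{5} C(5,i) p^i (1−p)^{5−i} with p = 0.919
C(5,4)·0.919^4·0.081^1 = 0.28888
C(5,5)·0.919^5·0.081^0 = 0.65551
Sum = 0.944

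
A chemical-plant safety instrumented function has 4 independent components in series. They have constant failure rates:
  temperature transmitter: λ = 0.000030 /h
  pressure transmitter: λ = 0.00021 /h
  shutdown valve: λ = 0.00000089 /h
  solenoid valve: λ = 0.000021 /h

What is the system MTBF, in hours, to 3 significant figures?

Series of exponential components: λ_sys = Σ λ_i
λ_sys = 0.000030 + 0.00021 + 0.00000089 + 0.000021 = 2.6189e-04 /h
MTBF = 1 / λ_sys = 3820 h

3820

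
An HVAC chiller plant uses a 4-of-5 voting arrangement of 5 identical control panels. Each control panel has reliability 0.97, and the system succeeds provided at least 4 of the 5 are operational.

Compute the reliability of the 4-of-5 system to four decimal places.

0.9915

R = Σ_{i=4}^{5} C(5,i) p^i (1−p)^{5−i} with p = 0.97
C(5,4)·0.97^4·0.03^1 = 0.132794
C(5,5)·0.97^5·0.03^0 = 0.858734
Sum = 0.9915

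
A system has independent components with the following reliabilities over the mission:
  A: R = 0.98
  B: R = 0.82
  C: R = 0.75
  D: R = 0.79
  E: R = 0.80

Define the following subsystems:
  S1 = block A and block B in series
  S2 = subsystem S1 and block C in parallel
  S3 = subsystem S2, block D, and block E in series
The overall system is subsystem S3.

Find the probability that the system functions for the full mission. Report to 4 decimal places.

Series (A and B): 0.980000 × 0.820000 = 0.803600
Parallel ([0.803600] and C): 1 − (1 − 0.803600)(1 − 0.750000) = 0.950900
Series ([0.950900], D, and E): 0.950900 × 0.790000 × 0.800000 = 0.6010

0.6010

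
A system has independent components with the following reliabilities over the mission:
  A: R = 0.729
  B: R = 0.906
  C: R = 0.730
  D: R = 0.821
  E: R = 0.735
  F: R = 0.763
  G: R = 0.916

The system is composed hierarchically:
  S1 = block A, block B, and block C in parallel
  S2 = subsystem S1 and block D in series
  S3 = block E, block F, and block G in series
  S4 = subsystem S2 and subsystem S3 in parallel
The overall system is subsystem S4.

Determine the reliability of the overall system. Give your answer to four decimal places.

Parallel (A, B, and C): 1 − (1 − 0.729000)(1 − 0.906000)(1 − 0.730000) = 0.993122
Series ([0.993122] and D): 0.993122 × 0.821000 = 0.815353
Series (E, F, and G): 0.735000 × 0.763000 × 0.916000 = 0.513697
Parallel ([0.815353] and [0.513697]): 1 − (1 − 0.815353)(1 − 0.513697) = 0.9102

0.9102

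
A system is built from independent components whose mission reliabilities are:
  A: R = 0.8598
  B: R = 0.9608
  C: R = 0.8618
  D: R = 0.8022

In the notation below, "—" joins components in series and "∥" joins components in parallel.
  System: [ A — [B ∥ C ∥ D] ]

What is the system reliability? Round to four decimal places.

Parallel (B, C, and D): 1 − (1 − 0.960800)(1 − 0.861800)(1 − 0.802200) = 0.998928
Series (A and [0.998928]): 0.859800 × 0.998928 = 0.8589

0.8589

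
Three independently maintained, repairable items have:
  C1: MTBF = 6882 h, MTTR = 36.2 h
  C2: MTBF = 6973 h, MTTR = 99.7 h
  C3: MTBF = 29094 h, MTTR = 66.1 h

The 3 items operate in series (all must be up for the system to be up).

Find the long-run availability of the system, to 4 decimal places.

A(C1) = MTBF/(MTBF+MTTR) = 6882/(6882+36.2) = 0.994767
A(C2) = MTBF/(MTBF+MTTR) = 6973/(6973+99.7) = 0.985904
A(C3) = MTBF/(MTBF+MTTR) = 29094/(29094+66.1) = 0.997733
Series availability: 0.994767 × 0.985904 × 0.997733 = 0.9785

0.9785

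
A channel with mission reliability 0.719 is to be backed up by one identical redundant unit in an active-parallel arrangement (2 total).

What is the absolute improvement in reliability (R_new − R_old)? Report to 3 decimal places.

R_before = 0.719
R_after = 1 − (1 − 0.719)^2 = 0.921
ΔR = 0.921 − 0.719 = 0.202

0.202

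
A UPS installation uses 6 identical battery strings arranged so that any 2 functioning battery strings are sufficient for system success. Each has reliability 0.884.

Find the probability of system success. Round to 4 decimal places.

0.9999

R = Σ_{i=2}^{6} C(6,i) p^i (1−p)^{6−i} with p = 0.884
C(6,2)·0.884^2·0.116^4 = 0.002122
C(6,3)·0.884^3·0.116^3 = 0.021566
C(6,4)·0.884^4·0.116^2 = 0.123258
C(6,5)·0.884^5·0.116^1 = 0.375725
C(6,6)·0.884^6·0.116^0 = 0.477214
Sum = 0.9999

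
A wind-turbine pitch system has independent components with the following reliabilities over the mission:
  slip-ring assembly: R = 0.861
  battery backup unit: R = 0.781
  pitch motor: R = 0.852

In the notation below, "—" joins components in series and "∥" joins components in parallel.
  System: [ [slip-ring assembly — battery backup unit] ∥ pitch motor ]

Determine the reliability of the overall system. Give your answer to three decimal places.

Series (slip-ring assembly and battery backup unit): 0.86100 × 0.78100 = 0.67244
Parallel ([0.67244] and pitch motor): 1 − (1 − 0.67244)(1 − 0.85200) = 0.952

0.952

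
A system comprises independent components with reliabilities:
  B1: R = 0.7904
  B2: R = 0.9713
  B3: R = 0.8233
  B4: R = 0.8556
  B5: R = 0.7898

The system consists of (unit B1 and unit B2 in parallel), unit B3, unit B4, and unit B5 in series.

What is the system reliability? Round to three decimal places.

Parallel (B1 and B2): 1 − (1 − 0.79040)(1 − 0.97130) = 0.99398
Series ([0.99398], B3, B4, and B5): 0.99398 × 0.82330 × 0.85560 × 0.78980 = 0.553

0.553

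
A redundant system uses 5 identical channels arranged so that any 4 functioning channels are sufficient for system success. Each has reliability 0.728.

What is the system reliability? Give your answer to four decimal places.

0.5865

R = Σ_{i=4}^{5} C(5,i) p^i (1−p)^{5−i} with p = 0.728
C(5,4)·0.728^4·0.272^1 = 0.382001
C(5,5)·0.728^5·0.272^0 = 0.204483
Sum = 0.5865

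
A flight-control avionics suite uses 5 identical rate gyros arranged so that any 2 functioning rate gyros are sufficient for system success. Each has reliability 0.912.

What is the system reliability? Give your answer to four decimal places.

R = Σ_{i=2}^{5} C(5,i) p^i (1−p)^{5−i} with p = 0.912
C(5,2)·0.912^2·0.088^3 = 0.005668
C(5,3)·0.912^3·0.088^2 = 0.058742
C(5,4)·0.912^4·0.088^1 = 0.304391
C(5,5)·0.912^5·0.088^0 = 0.630920
Sum = 0.9997

0.9997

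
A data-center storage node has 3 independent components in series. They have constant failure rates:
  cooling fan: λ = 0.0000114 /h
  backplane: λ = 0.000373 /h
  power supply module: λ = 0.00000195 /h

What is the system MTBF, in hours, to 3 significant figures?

2590

Series of exponential components: λ_sys = Σ λ_i
λ_sys = 0.0000114 + 0.000373 + 0.00000195 = 3.8635e-04 /h
MTBF = 1 / λ_sys = 2590 h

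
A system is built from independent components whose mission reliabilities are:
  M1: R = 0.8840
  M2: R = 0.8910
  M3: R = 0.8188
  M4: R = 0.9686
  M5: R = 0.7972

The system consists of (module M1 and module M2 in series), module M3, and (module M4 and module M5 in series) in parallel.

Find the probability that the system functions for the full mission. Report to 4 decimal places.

0.9912

Series (M1 and M2): 0.884000 × 0.891000 = 0.787644
Series (M4 and M5): 0.968600 × 0.797200 = 0.772168
Parallel ([0.787644], M3, and [0.772168]): 1 − (1 − 0.787644)(1 − 0.818800)(1 − 0.772168) = 0.9912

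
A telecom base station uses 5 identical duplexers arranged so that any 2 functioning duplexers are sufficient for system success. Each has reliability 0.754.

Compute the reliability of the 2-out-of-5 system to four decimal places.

R = Σ_{i=2}^{5} C(5,i) p^i (1−p)^{5−i} with p = 0.754
C(5,2)·0.754^2·0.246^3 = 0.084635
C(5,3)·0.754^3·0.246^2 = 0.259409
C(5,4)·0.754^4·0.246^1 = 0.397549
C(5,5)·0.754^5·0.246^0 = 0.243701
Sum = 0.9853

0.9853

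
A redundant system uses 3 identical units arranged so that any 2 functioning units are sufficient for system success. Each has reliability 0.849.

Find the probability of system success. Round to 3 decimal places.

0.938

R = Σ_{i=2}^{3} C(3,i) p^i (1−p)^{3−i} with p = 0.849
C(3,2)·0.849^2·0.151^1 = 0.32652
C(3,3)·0.849^3·0.151^0 = 0.61196
Sum = 0.938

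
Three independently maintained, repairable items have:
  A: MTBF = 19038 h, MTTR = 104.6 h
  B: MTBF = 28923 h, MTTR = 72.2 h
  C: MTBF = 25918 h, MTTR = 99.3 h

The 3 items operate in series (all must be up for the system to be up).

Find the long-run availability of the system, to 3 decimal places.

A(A) = MTBF/(MTBF+MTTR) = 19038/(19038+104.6) = 0.994536
A(B) = MTBF/(MTBF+MTTR) = 28923/(28923+72.2) = 0.997510
A(C) = MTBF/(MTBF+MTTR) = 25918/(25918+99.3) = 0.996183
Series availability: 0.994536 × 0.997510 × 0.996183 = 0.988

0.988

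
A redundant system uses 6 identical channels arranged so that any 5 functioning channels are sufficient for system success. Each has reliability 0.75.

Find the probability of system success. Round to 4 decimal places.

R = Σ_{i=5}^{6} C(6,i) p^i (1−p)^{6−i} with p = 0.75
C(6,5)·0.75^5·0.25^1 = 0.355957
C(6,6)·0.75^6·0.25^0 = 0.177979
Sum = 0.5339

0.5339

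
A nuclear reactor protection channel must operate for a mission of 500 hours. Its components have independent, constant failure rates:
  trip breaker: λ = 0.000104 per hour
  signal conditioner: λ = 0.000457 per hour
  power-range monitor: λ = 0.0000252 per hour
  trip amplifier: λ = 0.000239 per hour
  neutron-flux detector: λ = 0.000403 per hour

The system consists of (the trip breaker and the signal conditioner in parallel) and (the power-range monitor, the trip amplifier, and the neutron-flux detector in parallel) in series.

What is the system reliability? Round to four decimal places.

0.9894

R(trip breaker) = exp(−0.000104 × 500) = 0.949329
R(signal conditioner) = exp(−0.000457 × 500) = 0.795726
R(power-range monitor) = exp(−0.0000252 × 500) = 0.987479
R(trip amplifier) = exp(−0.000239 × 500) = 0.887364
R(neutron-flux detector) = exp(−0.000403 × 500) = 0.817504
Parallel (trip breaker and signal conditioner): 1 − (1 − 0.949329)(1 − 0.795726) = 0.989649
Parallel (power-range monitor, trip amplifier, and neutron-flux detector): 1 − (1 − 0.987479)(1 − 0.887364)(1 − 0.817504) = 0.999743
Series ([0.989649] and [0.999743]): 0.989649 × 0.999743 = 0.9894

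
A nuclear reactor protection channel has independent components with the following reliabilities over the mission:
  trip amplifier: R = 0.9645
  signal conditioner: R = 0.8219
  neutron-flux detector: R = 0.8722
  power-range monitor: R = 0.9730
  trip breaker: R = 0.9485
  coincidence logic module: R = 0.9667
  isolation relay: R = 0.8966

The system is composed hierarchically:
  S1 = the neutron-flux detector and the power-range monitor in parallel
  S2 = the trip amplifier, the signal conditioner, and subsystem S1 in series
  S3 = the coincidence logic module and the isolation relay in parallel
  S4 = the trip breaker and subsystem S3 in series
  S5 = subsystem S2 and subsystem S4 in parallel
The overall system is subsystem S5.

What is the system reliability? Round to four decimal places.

Parallel (neutron-flux detector and power-range monitor): 1 − (1 − 0.872200)(1 − 0.973000) = 0.996549
Series (trip amplifier, signal conditioner, and [0.996549]): 0.964500 × 0.821900 × 0.996549 = 0.789987
Parallel (coincidence logic module and isolation relay): 1 − (1 − 0.966700)(1 − 0.896600) = 0.996557
Series (trip breaker and [0.996557]): 0.948500 × 0.996557 = 0.945234
Parallel ([0.789987] and [0.945234]): 1 − (1 − 0.789987)(1 − 0.945234) = 0.9885

0.9885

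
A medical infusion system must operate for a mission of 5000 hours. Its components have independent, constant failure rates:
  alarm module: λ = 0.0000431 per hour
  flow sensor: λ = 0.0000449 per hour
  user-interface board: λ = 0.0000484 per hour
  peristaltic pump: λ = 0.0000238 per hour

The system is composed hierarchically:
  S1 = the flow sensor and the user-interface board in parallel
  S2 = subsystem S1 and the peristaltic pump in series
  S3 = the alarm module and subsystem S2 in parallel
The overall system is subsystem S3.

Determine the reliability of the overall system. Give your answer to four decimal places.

R(alarm module) = exp(−0.0000431 × 5000) = 0.806138
R(flow sensor) = exp(−0.0000449 × 5000) = 0.798916
R(user-interface board) = exp(−0.0000484 × 5000) = 0.785056
R(peristaltic pump) = exp(−0.0000238 × 5000) = 0.887808
Parallel (flow sensor and user-interface board): 1 − (1 − 0.798916)(1 − 0.785056) = 0.956778
Series ([0.956778] and peristaltic pump): 0.956778 × 0.887808 = 0.849435
Parallel (alarm module and [0.849435]): 1 − (1 − 0.806138)(1 − 0.849435) = 0.9708

0.9708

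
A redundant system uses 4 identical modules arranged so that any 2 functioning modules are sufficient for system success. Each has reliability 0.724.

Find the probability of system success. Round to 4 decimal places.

0.9333

R = Σ_{i=2}^{4} C(4,i) p^i (1−p)^{4−i} with p = 0.724
C(4,2)·0.724^2·0.276^2 = 0.239578
C(4,3)·0.724^3·0.276^1 = 0.418972
C(4,4)·0.724^4·0.276^0 = 0.274760
Sum = 0.9333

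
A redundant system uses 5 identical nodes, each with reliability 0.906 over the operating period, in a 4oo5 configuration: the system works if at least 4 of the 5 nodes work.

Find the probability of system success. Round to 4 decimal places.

0.9271

R = Σ_{i=4}^{5} C(5,i) p^i (1−p)^{5−i} with p = 0.906
C(5,4)·0.906^4·0.094^1 = 0.316673
C(5,5)·0.906^5·0.094^0 = 0.610437
Sum = 0.9271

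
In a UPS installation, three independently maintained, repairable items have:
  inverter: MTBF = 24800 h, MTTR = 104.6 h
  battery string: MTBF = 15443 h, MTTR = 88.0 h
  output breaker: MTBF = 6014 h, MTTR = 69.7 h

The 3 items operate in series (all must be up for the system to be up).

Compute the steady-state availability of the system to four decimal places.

A(inverter) = MTBF/(MTBF+MTTR) = 24800/(24800+104.6) = 0.995800
A(battery string) = MTBF/(MTBF+MTTR) = 15443/(15443+88.0) = 0.994334
A(output breaker) = MTBF/(MTBF+MTTR) = 6014/(6014+69.7) = 0.988543
Series availability: 0.995800 × 0.994334 × 0.988543 = 0.9788

0.9788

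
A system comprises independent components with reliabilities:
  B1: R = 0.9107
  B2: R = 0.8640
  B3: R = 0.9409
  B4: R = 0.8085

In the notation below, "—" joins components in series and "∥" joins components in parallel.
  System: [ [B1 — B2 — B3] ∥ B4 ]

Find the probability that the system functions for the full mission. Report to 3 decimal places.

0.950

Series (B1, B2, and B3): 0.91070 × 0.86400 × 0.94090 = 0.74034
Parallel ([0.74034] and B4): 1 − (1 − 0.74034)(1 − 0.80850) = 0.950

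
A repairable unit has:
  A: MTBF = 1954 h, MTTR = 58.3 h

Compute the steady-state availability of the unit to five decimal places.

A(A) = MTBF/(MTBF+MTTR) = 1954/(1954+58.3) = 0.97103

0.97103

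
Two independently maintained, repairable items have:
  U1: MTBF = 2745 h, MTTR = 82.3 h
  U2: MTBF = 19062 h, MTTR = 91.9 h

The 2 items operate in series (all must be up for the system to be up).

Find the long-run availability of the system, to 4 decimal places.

0.9662

A(U1) = MTBF/(MTBF+MTTR) = 2745/(2745+82.3) = 0.970891
A(U2) = MTBF/(MTBF+MTTR) = 19062/(19062+91.9) = 0.995202
Series availability: 0.970891 × 0.995202 = 0.9662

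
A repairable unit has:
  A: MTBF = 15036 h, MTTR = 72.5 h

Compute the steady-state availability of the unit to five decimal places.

A(A) = MTBF/(MTBF+MTTR) = 15036/(15036+72.5) = 0.99520

0.99520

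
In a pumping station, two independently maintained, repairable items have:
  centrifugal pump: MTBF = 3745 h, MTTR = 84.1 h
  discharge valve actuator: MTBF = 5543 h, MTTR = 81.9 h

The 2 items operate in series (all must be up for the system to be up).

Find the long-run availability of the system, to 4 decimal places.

0.9638

A(centrifugal pump) = MTBF/(MTBF+MTTR) = 3745/(3745+84.1) = 0.978037
A(discharge valve actuator) = MTBF/(MTBF+MTTR) = 5543/(5543+81.9) = 0.985440
Series availability: 0.978037 × 0.985440 = 0.9638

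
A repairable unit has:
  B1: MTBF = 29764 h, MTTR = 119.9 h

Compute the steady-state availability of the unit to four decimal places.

0.9960

A(B1) = MTBF/(MTBF+MTTR) = 29764/(29764+119.9) = 0.9960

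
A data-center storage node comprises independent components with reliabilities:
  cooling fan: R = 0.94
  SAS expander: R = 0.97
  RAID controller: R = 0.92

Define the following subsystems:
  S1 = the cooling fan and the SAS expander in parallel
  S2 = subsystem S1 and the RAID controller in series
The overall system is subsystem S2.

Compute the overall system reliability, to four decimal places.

0.9183

Parallel (cooling fan and SAS expander): 1 − (1 − 0.940000)(1 − 0.970000) = 0.998200
Series ([0.998200] and RAID controller): 0.998200 × 0.920000 = 0.9183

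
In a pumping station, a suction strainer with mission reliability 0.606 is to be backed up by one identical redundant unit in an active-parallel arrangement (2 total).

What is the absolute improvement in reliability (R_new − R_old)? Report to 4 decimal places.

R_before = 0.606
R_after = 1 − (1 − 0.606)^2 = 0.8448
ΔR = 0.8448 − 0.606 = 0.2388

0.2388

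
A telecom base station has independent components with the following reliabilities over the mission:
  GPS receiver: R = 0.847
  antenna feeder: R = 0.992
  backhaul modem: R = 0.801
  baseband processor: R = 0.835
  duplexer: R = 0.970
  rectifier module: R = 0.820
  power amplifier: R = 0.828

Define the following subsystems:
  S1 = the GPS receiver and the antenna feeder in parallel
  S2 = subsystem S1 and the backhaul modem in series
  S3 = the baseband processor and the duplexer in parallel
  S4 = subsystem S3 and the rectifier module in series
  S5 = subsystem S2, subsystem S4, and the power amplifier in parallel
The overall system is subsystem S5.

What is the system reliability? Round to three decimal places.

0.994

Parallel (GPS receiver and antenna feeder): 1 − (1 − 0.84700)(1 − 0.99200) = 0.99878
Series ([0.99878] and backhaul modem): 0.99878 × 0.80100 = 0.80002
Parallel (baseband processor and duplexer): 1 − (1 − 0.83500)(1 − 0.97000) = 0.99505
Series ([0.99505] and rectifier module): 0.99505 × 0.82000 = 0.81594
Parallel ([0.80002], [0.81594], and power amplifier): 1 − (1 − 0.80002)(1 − 0.81594)(1 − 0.82800) = 0.994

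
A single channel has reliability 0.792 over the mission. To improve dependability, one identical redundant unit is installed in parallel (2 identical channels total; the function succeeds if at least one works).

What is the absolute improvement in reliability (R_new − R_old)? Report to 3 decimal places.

0.165

R_before = 0.792
R_after = 1 − (1 − 0.792)^2 = 0.957
ΔR = 0.957 − 0.792 = 0.165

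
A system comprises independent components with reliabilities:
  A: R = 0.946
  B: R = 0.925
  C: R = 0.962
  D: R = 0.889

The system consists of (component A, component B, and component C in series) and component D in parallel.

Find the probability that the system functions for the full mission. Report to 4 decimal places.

Series (A, B, and C): 0.946000 × 0.925000 × 0.962000 = 0.841798
Parallel ([0.841798] and D): 1 − (1 − 0.841798)(1 − 0.889000) = 0.9824

0.9824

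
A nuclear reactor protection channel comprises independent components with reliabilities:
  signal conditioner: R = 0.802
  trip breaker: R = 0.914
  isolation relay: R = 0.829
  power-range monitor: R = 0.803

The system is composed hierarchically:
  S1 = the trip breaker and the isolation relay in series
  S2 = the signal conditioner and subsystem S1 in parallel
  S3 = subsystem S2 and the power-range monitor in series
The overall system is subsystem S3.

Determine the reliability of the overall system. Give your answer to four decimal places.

Series (trip breaker and isolation relay): 0.914000 × 0.829000 = 0.757706
Parallel (signal conditioner and [0.757706]): 1 − (1 − 0.802000)(1 − 0.757706) = 0.952026
Series ([0.952026] and power-range monitor): 0.952026 × 0.803000 = 0.7645

0.7645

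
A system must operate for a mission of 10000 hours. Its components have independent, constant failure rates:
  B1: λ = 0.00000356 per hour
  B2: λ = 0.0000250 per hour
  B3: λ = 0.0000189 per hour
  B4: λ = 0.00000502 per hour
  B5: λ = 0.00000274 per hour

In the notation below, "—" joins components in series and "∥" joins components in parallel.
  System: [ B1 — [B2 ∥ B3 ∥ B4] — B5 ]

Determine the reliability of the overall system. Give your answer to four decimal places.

R(B1) = exp(−0.00000356 × 10000) = 0.965026
R(B2) = exp(−0.0000250 × 10000) = 0.778801
R(B3) = exp(−0.0000189 × 10000) = 0.827787
R(B4) = exp(−0.00000502 × 10000) = 0.951039
R(B5) = exp(−0.00000274 × 10000) = 0.972972
Parallel (B2, B3, and B4): 1 − (1 − 0.778801)(1 − 0.827787)(1 − 0.951039) = 0.998135
Series (B1, [0.998135], and B5): 0.965026 × 0.998135 × 0.972972 = 0.9372

0.9372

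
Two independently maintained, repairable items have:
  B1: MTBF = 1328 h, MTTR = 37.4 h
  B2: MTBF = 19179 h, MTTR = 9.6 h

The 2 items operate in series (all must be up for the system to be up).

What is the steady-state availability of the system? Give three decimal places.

A(B1) = MTBF/(MTBF+MTTR) = 1328/(1328+37.4) = 0.972609
A(B2) = MTBF/(MTBF+MTTR) = 19179/(19179+9.6) = 0.999500
Series availability: 0.972609 × 0.999500 = 0.972

0.972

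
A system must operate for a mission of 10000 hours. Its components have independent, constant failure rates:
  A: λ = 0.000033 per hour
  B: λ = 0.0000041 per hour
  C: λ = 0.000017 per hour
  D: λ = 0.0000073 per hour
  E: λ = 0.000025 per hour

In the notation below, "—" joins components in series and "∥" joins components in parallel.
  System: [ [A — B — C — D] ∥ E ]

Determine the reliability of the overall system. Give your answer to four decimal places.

R(A) = exp(−0.000033 × 10000) = 0.718924
R(B) = exp(−0.0000041 × 10000) = 0.959829
R(C) = exp(−0.000017 × 10000) = 0.843665
R(D) = exp(−0.0000073 × 10000) = 0.929601
R(E) = exp(−0.000025 × 10000) = 0.778801
Series (A, B, C, and D): 0.718924 × 0.959829 × 0.843665 × 0.929601 = 0.541182
Parallel ([0.541182] and E): 1 − (1 − 0.541182)(1 − 0.778801) = 0.8985

0.8985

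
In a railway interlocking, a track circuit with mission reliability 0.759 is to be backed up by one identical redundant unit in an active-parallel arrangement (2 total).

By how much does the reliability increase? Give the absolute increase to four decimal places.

0.1829

R_before = 0.759
R_after = 1 − (1 − 0.759)^2 = 0.9419
ΔR = 0.9419 − 0.759 = 0.1829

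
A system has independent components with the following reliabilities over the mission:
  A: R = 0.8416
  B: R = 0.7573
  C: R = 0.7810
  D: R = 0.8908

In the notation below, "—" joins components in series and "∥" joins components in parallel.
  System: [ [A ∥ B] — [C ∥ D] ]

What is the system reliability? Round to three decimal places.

0.939

Parallel (A and B): 1 − (1 − 0.84160)(1 − 0.75730) = 0.96156
Parallel (C and D): 1 − (1 − 0.78100)(1 − 0.89080) = 0.97609
Series ([0.96156] and [0.97609]): 0.96156 × 0.97609 = 0.939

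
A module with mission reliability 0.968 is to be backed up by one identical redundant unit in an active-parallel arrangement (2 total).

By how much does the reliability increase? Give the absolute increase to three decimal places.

R_before = 0.968
R_after = 1 − (1 − 0.968)^2 = 0.999
ΔR = 0.999 − 0.968 = 0.031

0.031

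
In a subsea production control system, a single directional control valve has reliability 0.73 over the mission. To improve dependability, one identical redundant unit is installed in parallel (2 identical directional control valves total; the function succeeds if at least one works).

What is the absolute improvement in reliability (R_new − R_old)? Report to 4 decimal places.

0.1971

R_before = 0.73
R_after = 1 − (1 − 0.73)^2 = 0.9271
ΔR = 0.9271 − 0.73 = 0.1971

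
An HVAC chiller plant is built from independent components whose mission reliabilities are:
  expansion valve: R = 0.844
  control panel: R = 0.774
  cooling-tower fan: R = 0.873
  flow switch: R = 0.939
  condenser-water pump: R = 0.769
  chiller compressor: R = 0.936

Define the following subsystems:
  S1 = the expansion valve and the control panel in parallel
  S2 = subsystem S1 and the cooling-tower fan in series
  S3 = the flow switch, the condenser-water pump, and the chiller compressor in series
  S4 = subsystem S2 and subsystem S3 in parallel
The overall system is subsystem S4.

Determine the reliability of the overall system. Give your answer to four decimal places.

0.9489

Parallel (expansion valve and control panel): 1 − (1 − 0.844000)(1 − 0.774000) = 0.964744
Series ([0.964744] and cooling-tower fan): 0.964744 × 0.873000 = 0.842222
Series (flow switch, condenser-water pump, and chiller compressor): 0.939000 × 0.769000 × 0.936000 = 0.675877
Parallel ([0.842222] and [0.675877]): 1 − (1 − 0.842222)(1 − 0.675877) = 0.9489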